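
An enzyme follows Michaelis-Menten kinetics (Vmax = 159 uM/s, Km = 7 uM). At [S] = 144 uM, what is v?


v = Vmax * [S] / (Km + [S])
v = 159 * 144 / (7 + 144)
v = 151.6291 uM/s

151.6291 uM/s


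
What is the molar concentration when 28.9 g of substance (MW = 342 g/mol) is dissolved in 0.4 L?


C = (mass / MW) / volume
C = (28.9 / 342) / 0.4
C = 0.2113 M

0.2113 M


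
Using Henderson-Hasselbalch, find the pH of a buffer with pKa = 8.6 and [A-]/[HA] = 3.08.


pH = pKa + log10([A-]/[HA])
pH = 8.6 + log10(3.08)
pH = 9.0886

9.0886


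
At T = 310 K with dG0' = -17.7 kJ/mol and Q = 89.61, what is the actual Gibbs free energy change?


dG = dG0' + RT * ln(Q) / 1000
dG = -17.7 + 8.314 * 310 * ln(89.61) / 1000
dG = -6.1137 kJ/mol

-6.1137 kJ/mol


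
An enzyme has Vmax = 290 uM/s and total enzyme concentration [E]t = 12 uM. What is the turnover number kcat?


kcat = Vmax / [E]t
kcat = 290 / 12
kcat = 24.1667 s^-1

24.1667 s^-1


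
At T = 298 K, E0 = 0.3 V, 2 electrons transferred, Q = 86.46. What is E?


E = E0 - (RT/nF) * ln(Q)
E = 0.3 - (8.314 * 298 / (2 * 96485)) * ln(86.46)
E = 0.2427 V

0.2427 V


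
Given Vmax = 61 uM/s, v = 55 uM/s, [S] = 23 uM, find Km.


Km = [S] * (Vmax - v) / v
Km = 23 * (61 - 55) / 55
Km = 2.5091 uM

2.5091 uM


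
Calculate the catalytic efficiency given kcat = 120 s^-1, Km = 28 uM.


Catalytic efficiency = kcat / Km
= 120 / 28
= 4.2857 uM^-1*s^-1

4.2857 uM^-1*s^-1


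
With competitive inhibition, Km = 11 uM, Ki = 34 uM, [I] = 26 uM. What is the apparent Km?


Km_app = Km * (1 + [I]/Ki)
Km_app = 11 * (1 + 26/34)
Km_app = 19.4118 uM

19.4118 uM


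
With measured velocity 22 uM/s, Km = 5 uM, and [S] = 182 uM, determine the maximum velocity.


Vmax = v * (Km + [S]) / [S]
Vmax = 22 * (5 + 182) / 182
Vmax = 22.6044 uM/s

22.6044 uM/s


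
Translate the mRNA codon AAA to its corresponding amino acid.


Standard genetic code lookup.
Codon AAA -> Lys

Lys


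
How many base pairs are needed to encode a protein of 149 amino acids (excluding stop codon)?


Each amino acid = 1 codon = 3 bp
bp = 149 * 3 = 447 bp

447 bp


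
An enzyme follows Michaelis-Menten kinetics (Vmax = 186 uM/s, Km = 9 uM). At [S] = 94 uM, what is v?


v = Vmax * [S] / (Km + [S])
v = 186 * 94 / (9 + 94)
v = 169.7476 uM/s

169.7476 uM/s


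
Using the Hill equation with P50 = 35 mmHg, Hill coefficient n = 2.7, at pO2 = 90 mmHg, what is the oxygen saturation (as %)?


Y = pO2^n / (P50^n + pO2^n)
Y = 90^2.7 / (35^2.7 + 90^2.7)
Y = 92.76%

92.76%


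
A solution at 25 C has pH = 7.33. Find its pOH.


pOH = 14 - pH
pOH = 14 - 7.33
pOH = 6.67

6.67


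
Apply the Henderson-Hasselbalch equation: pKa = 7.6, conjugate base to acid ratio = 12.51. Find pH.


pH = pKa + log10([A-]/[HA])
pH = 7.6 + log10(12.51)
pH = 8.6973

8.6973


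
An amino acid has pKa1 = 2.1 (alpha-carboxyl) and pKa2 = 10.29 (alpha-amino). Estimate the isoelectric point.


pI = (pKa1 + pKa2) / 2
pI = (2.1 + 10.29) / 2
pI = 6.195

6.195


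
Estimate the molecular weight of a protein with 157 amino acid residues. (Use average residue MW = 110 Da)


MW = n_residues * 110 Da
MW = 157 * 110
MW = 17270 Da

17270 Da


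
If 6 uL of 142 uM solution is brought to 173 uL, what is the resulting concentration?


C2 = C1 * V1 / V2
C2 = 142 * 6 / 173
C2 = 4.9249 uM

4.9249 uM


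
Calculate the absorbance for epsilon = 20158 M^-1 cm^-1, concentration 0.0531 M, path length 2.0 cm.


A = epsilon * c * l
A = 20158 * 0.0531 * 2.0
A = 2140.7796

2140.7796


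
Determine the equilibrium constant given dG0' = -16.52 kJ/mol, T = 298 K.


Keq = exp(-dG0 * 1000 / (R * T))
Keq = exp(-(-16.52) * 1000 / (8.314 * 298))
Keq = 786.6775

786.6775


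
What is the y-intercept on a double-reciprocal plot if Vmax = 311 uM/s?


y-intercept = 1/Vmax
= 1/311
= 0.0032 s/uM

0.0032 s/uM


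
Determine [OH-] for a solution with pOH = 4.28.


[OH-] = 10^(-pOH)
[OH-] = 10^(-4.28)
[OH-] = 5.248e-05 M

5.248e-05 M


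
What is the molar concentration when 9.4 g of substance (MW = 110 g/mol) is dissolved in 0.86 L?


C = (mass / MW) / volume
C = (9.4 / 110) / 0.86
C = 0.0994 M

0.0994 M


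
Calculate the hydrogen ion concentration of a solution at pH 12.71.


[H+] = 10^(-pH)
[H+] = 10^(-12.71)
[H+] = 1.950e-13 M

1.950e-13 M


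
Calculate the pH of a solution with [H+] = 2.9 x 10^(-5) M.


pH = -log10([H+])
pH = -log10(2.9 x 10^(-5))
pH = 4.5376

4.5376


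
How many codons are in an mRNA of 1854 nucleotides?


codons = nucleotides / 3
codons = 1854 / 3 = 618

618


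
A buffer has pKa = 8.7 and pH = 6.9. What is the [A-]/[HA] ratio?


[A-]/[HA] = 10^(pH - pKa)
= 10^(6.9 - 8.7)
= 0.0158

0.0158


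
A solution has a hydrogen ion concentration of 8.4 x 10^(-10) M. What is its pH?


pH = -log10([H+])
pH = -log10(8.4 x 10^(-10))
pH = 9.0757

9.0757


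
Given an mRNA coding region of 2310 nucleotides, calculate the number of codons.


codons = nucleotides / 3
codons = 2310 / 3 = 770

770


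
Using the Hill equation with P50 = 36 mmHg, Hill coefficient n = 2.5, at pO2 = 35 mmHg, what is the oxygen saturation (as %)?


Y = pO2^n / (P50^n + pO2^n)
Y = 35^2.5 / (36^2.5 + 35^2.5)
Y = 48.24%

48.24%


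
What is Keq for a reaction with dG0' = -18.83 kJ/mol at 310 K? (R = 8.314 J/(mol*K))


Keq = exp(-dG0 * 1000 / (R * T))
Keq = exp(-(-18.83) * 1000 / (8.314 * 310))
Keq = 1489.1818

1489.1818


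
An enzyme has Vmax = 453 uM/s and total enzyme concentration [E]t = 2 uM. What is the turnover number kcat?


kcat = Vmax / [E]t
kcat = 453 / 2
kcat = 226.5 s^-1

226.5 s^-1


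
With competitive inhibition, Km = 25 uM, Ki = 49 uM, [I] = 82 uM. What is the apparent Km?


Km_app = Km * (1 + [I]/Ki)
Km_app = 25 * (1 + 82/49)
Km_app = 66.8367 uM

66.8367 uM


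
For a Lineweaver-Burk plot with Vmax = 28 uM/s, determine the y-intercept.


y-intercept = 1/Vmax
= 1/28
= 0.0357 s/uM

0.0357 s/uM


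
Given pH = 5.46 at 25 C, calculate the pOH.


pOH = 14 - pH
pOH = 14 - 5.46
pOH = 8.54

8.54


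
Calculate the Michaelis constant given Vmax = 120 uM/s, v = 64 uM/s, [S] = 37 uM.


Km = [S] * (Vmax - v) / v
Km = 37 * (120 - 64) / 64
Km = 32.375 uM

32.375 uM


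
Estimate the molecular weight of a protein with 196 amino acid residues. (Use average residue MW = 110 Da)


MW = n_residues * 110 Da
MW = 196 * 110
MW = 21560 Da

21560 Da


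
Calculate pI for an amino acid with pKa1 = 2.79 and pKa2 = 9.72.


pI = (pKa1 + pKa2) / 2
pI = (2.79 + 9.72) / 2
pI = 6.255

6.255


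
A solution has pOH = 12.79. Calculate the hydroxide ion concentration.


[OH-] = 10^(-pOH)
[OH-] = 10^(-12.79)
[OH-] = 1.622e-13 M

1.622e-13 M


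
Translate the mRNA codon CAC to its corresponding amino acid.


Standard genetic code lookup.
Codon CAC -> His

His


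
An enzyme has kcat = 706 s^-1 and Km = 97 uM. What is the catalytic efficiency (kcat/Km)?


Catalytic efficiency = kcat / Km
= 706 / 97
= 7.2784 uM^-1*s^-1

7.2784 uM^-1*s^-1


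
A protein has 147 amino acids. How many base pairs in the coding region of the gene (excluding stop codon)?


Each amino acid = 1 codon = 3 bp
bp = 147 * 3 = 441 bp

441 bp


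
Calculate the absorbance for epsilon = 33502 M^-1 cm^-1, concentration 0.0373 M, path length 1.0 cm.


A = epsilon * c * l
A = 33502 * 0.0373 * 1.0
A = 1249.6246

1249.6246


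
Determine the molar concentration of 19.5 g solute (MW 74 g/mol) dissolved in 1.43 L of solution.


C = (mass / MW) / volume
C = (19.5 / 74) / 1.43
C = 0.1843 M

0.1843 M


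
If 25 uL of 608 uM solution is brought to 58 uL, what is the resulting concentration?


C2 = C1 * V1 / V2
C2 = 608 * 25 / 58
C2 = 262.069 uM

262.069 uM


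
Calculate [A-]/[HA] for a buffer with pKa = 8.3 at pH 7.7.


[A-]/[HA] = 10^(pH - pKa)
= 10^(7.7 - 8.3)
= 0.2512

0.2512


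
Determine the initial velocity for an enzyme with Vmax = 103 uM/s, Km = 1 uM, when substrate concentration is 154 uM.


v = Vmax * [S] / (Km + [S])
v = 103 * 154 / (1 + 154)
v = 102.3355 uM/s

102.3355 uM/s


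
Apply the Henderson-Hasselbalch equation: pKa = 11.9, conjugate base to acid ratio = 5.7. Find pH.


pH = pKa + log10([A-]/[HA])
pH = 11.9 + log10(5.7)
pH = 12.6559

12.6559


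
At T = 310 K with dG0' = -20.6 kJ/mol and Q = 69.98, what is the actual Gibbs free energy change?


dG = dG0' + RT * ln(Q) / 1000
dG = -20.6 + 8.314 * 310 * ln(69.98) / 1000
dG = -9.6509 kJ/mol

-9.6509 kJ/mol


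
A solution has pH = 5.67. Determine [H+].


[H+] = 10^(-pH)
[H+] = 10^(-5.67)
[H+] = 2.138e-06 M

2.138e-06 M


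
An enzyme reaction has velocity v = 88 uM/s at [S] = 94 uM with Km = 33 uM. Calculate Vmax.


Vmax = v * (Km + [S]) / [S]
Vmax = 88 * (33 + 94) / 94
Vmax = 118.8936 uM/s

118.8936 uM/s


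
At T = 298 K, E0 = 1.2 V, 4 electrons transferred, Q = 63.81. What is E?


E = E0 - (RT/nF) * ln(Q)
E = 1.2 - (8.314 * 298 / (4 * 96485)) * ln(63.81)
E = 1.1733 V

1.1733 V


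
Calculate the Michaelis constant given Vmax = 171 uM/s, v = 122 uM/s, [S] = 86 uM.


Km = [S] * (Vmax - v) / v
Km = 86 * (171 - 122) / 122
Km = 34.541 uM

34.541 uM


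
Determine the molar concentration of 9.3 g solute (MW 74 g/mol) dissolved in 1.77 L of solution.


C = (mass / MW) / volume
C = (9.3 / 74) / 1.77
C = 0.071 M

0.071 M


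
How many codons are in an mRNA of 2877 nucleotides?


codons = nucleotides / 3
codons = 2877 / 3 = 959

959


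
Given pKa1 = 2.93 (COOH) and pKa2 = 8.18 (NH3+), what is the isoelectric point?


pI = (pKa1 + pKa2) / 2
pI = (2.93 + 8.18) / 2
pI = 5.555

5.555


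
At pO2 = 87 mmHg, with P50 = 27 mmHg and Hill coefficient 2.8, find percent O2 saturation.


Y = pO2^n / (P50^n + pO2^n)
Y = 87^2.8 / (27^2.8 + 87^2.8)
Y = 96.36%

96.36%


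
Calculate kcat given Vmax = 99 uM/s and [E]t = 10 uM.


kcat = Vmax / [E]t
kcat = 99 / 10
kcat = 9.9 s^-1

9.9 s^-1


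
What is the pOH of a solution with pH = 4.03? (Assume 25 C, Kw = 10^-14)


pOH = 14 - pH
pOH = 14 - 4.03
pOH = 9.97

9.97


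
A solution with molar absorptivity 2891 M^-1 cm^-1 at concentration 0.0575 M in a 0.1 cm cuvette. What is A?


A = epsilon * c * l
A = 2891 * 0.0575 * 0.1
A = 16.6233

16.6233


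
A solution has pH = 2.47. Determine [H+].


[H+] = 10^(-pH)
[H+] = 10^(-2.47)
[H+] = 0.0034 M

0.0034 M


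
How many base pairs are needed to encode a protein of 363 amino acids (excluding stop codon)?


Each amino acid = 1 codon = 3 bp
bp = 363 * 3 = 1089 bp

1089 bp


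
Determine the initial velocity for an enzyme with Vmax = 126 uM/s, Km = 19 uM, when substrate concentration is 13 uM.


v = Vmax * [S] / (Km + [S])
v = 126 * 13 / (19 + 13)
v = 51.1875 uM/s

51.1875 uM/s


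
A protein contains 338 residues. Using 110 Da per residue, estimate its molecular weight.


MW = n_residues * 110 Da
MW = 338 * 110
MW = 37180 Da

37180 Da


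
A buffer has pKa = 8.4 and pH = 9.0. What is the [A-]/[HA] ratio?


[A-]/[HA] = 10^(pH - pKa)
= 10^(9.0 - 8.4)
= 3.9811

3.9811


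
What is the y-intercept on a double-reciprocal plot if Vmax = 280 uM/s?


y-intercept = 1/Vmax
= 1/280
= 0.0036 s/uM

0.0036 s/uM


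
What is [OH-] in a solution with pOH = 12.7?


[OH-] = 10^(-pOH)
[OH-] = 10^(-12.7)
[OH-] = 1.995e-13 M

1.995e-13 M


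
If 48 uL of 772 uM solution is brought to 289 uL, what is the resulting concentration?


C2 = C1 * V1 / V2
C2 = 772 * 48 / 289
C2 = 128.2215 uM

128.2215 uM


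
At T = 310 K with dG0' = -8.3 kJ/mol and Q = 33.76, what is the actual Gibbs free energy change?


dG = dG0' + RT * ln(Q) / 1000
dG = -8.3 + 8.314 * 310 * ln(33.76) / 1000
dG = 0.7704 kJ/mol

0.7704 kJ/mol


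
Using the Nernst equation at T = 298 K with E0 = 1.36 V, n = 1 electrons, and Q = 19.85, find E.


E = E0 - (RT/nF) * ln(Q)
E = 1.36 - (8.314 * 298 / (1 * 96485)) * ln(19.85)
E = 1.2833 V

1.2833 V


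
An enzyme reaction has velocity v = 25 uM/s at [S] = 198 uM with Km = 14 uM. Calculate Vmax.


Vmax = v * (Km + [S]) / [S]
Vmax = 25 * (14 + 198) / 198
Vmax = 26.7677 uM/s

26.7677 uM/s


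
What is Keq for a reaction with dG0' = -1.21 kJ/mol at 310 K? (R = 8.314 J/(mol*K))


Keq = exp(-dG0 * 1000 / (R * T))
Keq = exp(-(-1.21) * 1000 / (8.314 * 310))
Keq = 1.5992

1.5992


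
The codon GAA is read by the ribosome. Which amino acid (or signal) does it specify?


Standard genetic code lookup.
Codon GAA -> Glu

Glu


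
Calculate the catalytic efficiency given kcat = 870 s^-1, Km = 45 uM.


Catalytic efficiency = kcat / Km
= 870 / 45
= 19.3333 uM^-1*s^-1

19.3333 uM^-1*s^-1


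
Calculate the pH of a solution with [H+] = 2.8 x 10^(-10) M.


pH = -log10([H+])
pH = -log10(2.8 x 10^(-10))
pH = 9.5528

9.5528


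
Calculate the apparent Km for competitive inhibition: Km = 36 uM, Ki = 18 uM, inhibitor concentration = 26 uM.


Km_app = Km * (1 + [I]/Ki)
Km_app = 36 * (1 + 26/18)
Km_app = 88.0 uM

88.0 uM


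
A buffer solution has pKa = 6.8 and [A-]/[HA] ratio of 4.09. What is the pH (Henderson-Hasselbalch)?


pH = pKa + log10([A-]/[HA])
pH = 6.8 + log10(4.09)
pH = 7.4117

7.4117


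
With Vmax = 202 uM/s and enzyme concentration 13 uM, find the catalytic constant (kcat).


kcat = Vmax / [E]t
kcat = 202 / 13
kcat = 15.5385 s^-1

15.5385 s^-1


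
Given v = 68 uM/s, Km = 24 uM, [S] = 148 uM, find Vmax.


Vmax = v * (Km + [S]) / [S]
Vmax = 68 * (24 + 148) / 148
Vmax = 79.027 uM/s

79.027 uM/s


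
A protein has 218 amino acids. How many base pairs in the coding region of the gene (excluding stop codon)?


Each amino acid = 1 codon = 3 bp
bp = 218 * 3 = 654 bp

654 bp


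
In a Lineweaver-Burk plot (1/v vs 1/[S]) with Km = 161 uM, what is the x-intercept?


x-intercept = -1/Km
= -1/161
= -0.0062 1/uM

-0.0062 1/uM


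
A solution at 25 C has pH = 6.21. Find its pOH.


pOH = 14 - pH
pOH = 14 - 6.21
pOH = 7.79

7.79


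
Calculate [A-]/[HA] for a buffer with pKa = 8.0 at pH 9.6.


[A-]/[HA] = 10^(pH - pKa)
= 10^(9.6 - 8.0)
= 39.8107

39.8107


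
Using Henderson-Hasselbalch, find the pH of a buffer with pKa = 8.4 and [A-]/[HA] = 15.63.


pH = pKa + log10([A-]/[HA])
pH = 8.4 + log10(15.63)
pH = 9.594

9.594


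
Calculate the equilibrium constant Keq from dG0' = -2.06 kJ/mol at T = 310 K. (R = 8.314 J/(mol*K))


Keq = exp(-dG0 * 1000 / (R * T))
Keq = exp(-(-2.06) * 1000 / (8.314 * 310))
Keq = 2.2239

2.2239


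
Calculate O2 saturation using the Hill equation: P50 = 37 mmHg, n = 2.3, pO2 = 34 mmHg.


Y = pO2^n / (P50^n + pO2^n)
Y = 34^2.3 / (37^2.3 + 34^2.3)
Y = 45.15%

45.15%


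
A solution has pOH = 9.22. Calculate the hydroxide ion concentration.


[OH-] = 10^(-pOH)
[OH-] = 10^(-9.22)
[OH-] = 6.026e-10 M

6.026e-10 M


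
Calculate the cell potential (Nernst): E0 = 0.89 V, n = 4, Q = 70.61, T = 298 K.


E = E0 - (RT/nF) * ln(Q)
E = 0.89 - (8.314 * 298 / (4 * 96485)) * ln(70.61)
E = 0.8627 V

0.8627 V


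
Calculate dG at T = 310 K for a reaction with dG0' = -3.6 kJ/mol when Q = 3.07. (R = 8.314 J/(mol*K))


dG = dG0' + RT * ln(Q) / 1000
dG = -3.6 + 8.314 * 310 * ln(3.07) / 1000
dG = -0.7091 kJ/mol

-0.7091 kJ/mol


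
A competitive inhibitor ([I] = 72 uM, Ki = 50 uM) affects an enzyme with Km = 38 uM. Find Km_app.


Km_app = Km * (1 + [I]/Ki)
Km_app = 38 * (1 + 72/50)
Km_app = 92.72 uM

92.72 uM


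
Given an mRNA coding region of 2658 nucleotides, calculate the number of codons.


codons = nucleotides / 3
codons = 2658 / 3 = 886

886


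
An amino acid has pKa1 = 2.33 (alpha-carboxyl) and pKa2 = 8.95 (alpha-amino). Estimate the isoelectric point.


pI = (pKa1 + pKa2) / 2
pI = (2.33 + 8.95) / 2
pI = 5.64

5.64


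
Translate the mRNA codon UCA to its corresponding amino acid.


Standard genetic code lookup.
Codon UCA -> Ser

Ser


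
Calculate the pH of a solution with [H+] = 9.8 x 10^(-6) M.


pH = -log10([H+])
pH = -log10(9.8 x 10^(-6))
pH = 5.0088

5.0088


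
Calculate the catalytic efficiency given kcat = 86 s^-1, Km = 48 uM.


Catalytic efficiency = kcat / Km
= 86 / 48
= 1.7917 uM^-1*s^-1

1.7917 uM^-1*s^-1


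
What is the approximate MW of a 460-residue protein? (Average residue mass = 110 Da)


MW = n_residues * 110 Da
MW = 460 * 110
MW = 50600 Da

50600 Da


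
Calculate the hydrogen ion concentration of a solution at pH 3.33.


[H+] = 10^(-pH)
[H+] = 10^(-3.33)
[H+] = 4.677e-04 M

4.677e-04 M


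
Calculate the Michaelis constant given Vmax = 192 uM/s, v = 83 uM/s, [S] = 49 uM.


Km = [S] * (Vmax - v) / v
Km = 49 * (192 - 83) / 83
Km = 64.3494 uM

64.3494 uM


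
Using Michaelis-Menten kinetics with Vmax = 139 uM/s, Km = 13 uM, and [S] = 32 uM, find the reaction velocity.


v = Vmax * [S] / (Km + [S])
v = 139 * 32 / (13 + 32)
v = 98.8444 uM/s

98.8444 uM/s


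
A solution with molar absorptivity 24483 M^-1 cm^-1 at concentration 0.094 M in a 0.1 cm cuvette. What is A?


A = epsilon * c * l
A = 24483 * 0.094 * 0.1
A = 230.1402

230.1402


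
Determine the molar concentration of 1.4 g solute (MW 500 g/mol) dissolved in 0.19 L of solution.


C = (mass / MW) / volume
C = (1.4 / 500) / 0.19
C = 0.0147 M

0.0147 M


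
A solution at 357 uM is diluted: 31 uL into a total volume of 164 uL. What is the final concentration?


C2 = C1 * V1 / V2
C2 = 357 * 31 / 164
C2 = 67.4817 uM

67.4817 uM


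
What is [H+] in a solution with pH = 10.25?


[H+] = 10^(-pH)
[H+] = 10^(-10.25)
[H+] = 5.623e-11 M

5.623e-11 M


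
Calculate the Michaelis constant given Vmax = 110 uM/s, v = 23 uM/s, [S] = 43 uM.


Km = [S] * (Vmax - v) / v
Km = 43 * (110 - 23) / 23
Km = 162.6522 uM

162.6522 uM


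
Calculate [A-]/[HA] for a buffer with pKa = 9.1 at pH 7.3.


[A-]/[HA] = 10^(pH - pKa)
= 10^(7.3 - 9.1)
= 0.0158

0.0158


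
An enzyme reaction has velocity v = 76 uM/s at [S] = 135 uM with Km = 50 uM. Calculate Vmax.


Vmax = v * (Km + [S]) / [S]
Vmax = 76 * (50 + 135) / 135
Vmax = 104.1481 uM/s

104.1481 uM/s


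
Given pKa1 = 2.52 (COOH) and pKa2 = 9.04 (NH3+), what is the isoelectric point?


pI = (pKa1 + pKa2) / 2
pI = (2.52 + 9.04) / 2
pI = 5.78

5.78


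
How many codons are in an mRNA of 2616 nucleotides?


codons = nucleotides / 3
codons = 2616 / 3 = 872

872


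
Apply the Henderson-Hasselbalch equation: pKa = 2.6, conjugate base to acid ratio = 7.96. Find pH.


pH = pKa + log10([A-]/[HA])
pH = 2.6 + log10(7.96)
pH = 3.5009

3.5009


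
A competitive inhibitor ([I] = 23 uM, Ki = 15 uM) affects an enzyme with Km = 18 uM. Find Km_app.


Km_app = Km * (1 + [I]/Ki)
Km_app = 18 * (1 + 23/15)
Km_app = 45.6 uM

45.6 uM


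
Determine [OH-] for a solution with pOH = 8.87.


[OH-] = 10^(-pOH)
[OH-] = 10^(-8.87)
[OH-] = 1.349e-09 M

1.349e-09 M


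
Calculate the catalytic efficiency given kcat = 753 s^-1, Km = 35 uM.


Catalytic efficiency = kcat / Km
= 753 / 35
= 21.5143 uM^-1*s^-1

21.5143 uM^-1*s^-1


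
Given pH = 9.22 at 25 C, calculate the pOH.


pOH = 14 - pH
pOH = 14 - 9.22
pOH = 4.78

4.78


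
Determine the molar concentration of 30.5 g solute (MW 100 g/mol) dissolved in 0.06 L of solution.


C = (mass / MW) / volume
C = (30.5 / 100) / 0.06
C = 5.0833 M

5.0833 M


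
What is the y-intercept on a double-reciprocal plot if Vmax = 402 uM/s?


y-intercept = 1/Vmax
= 1/402
= 0.0025 s/uM

0.0025 s/uM


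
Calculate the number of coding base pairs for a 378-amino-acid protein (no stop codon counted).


Each amino acid = 1 codon = 3 bp
bp = 378 * 3 = 1134 bp

1134 bp


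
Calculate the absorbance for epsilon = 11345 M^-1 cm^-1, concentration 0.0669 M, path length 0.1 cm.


A = epsilon * c * l
A = 11345 * 0.0669 * 0.1
A = 75.898

75.898


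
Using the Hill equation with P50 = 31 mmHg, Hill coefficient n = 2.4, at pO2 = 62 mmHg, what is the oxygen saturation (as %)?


Y = pO2^n / (P50^n + pO2^n)
Y = 62^2.4 / (31^2.4 + 62^2.4)
Y = 84.07%

84.07%


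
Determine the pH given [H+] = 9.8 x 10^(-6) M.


pH = -log10([H+])
pH = -log10(9.8 x 10^(-6))
pH = 5.0088

5.0088


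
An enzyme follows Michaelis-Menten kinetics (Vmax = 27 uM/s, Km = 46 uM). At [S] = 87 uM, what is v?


v = Vmax * [S] / (Km + [S])
v = 27 * 87 / (46 + 87)
v = 17.6617 uM/s

17.6617 uM/s


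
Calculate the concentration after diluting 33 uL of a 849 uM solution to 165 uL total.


C2 = C1 * V1 / V2
C2 = 849 * 33 / 165
C2 = 169.8 uM

169.8 uM


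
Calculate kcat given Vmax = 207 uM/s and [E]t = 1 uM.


kcat = Vmax / [E]t
kcat = 207 / 1
kcat = 207.0 s^-1

207.0 s^-1


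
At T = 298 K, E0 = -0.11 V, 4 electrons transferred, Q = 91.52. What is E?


E = E0 - (RT/nF) * ln(Q)
E = -0.11 - (8.314 * 298 / (4 * 96485)) * ln(91.52)
E = -0.139 V

-0.139 V


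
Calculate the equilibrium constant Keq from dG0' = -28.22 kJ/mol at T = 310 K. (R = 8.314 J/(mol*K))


Keq = exp(-dG0 * 1000 / (R * T))
Keq = exp(-(-28.22) * 1000 / (8.314 * 310))
Keq = 56912.6709

56912.6709


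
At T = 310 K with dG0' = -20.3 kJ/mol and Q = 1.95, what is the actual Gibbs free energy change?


dG = dG0' + RT * ln(Q) / 1000
dG = -20.3 + 8.314 * 310 * ln(1.95) / 1000
dG = -18.5788 kJ/mol

-18.5788 kJ/mol


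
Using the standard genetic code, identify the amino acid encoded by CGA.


Standard genetic code lookup.
Codon CGA -> Arg

Arg


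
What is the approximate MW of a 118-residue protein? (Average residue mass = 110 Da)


MW = n_residues * 110 Da
MW = 118 * 110
MW = 12980 Da

12980 Da


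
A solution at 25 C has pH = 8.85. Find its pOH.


pOH = 14 - pH
pOH = 14 - 8.85
pOH = 5.15

5.15


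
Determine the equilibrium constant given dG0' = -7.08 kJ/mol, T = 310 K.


Keq = exp(-dG0 * 1000 / (R * T))
Keq = exp(-(-7.08) * 1000 / (8.314 * 310))
Keq = 15.5961

15.5961


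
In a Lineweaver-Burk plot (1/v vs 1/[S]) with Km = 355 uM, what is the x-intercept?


x-intercept = -1/Km
= -1/355
= -0.0028 1/uM

-0.0028 1/uM


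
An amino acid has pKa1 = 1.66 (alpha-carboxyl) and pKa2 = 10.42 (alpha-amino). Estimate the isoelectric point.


pI = (pKa1 + pKa2) / 2
pI = (1.66 + 10.42) / 2
pI = 6.04

6.04


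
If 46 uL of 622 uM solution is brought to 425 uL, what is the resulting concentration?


C2 = C1 * V1 / V2
C2 = 622 * 46 / 425
C2 = 67.3224 uM

67.3224 uM


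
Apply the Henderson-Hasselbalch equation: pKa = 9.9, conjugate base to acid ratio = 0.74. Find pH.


pH = pKa + log10([A-]/[HA])
pH = 9.9 + log10(0.74)
pH = 9.7692

9.7692


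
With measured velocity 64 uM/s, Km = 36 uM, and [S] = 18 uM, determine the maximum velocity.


Vmax = v * (Km + [S]) / [S]
Vmax = 64 * (36 + 18) / 18
Vmax = 192.0 uM/s

192.0 uM/s


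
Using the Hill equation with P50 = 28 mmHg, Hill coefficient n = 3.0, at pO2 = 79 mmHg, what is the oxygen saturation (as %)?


Y = pO2^n / (P50^n + pO2^n)
Y = 79^3.0 / (28^3.0 + 79^3.0)
Y = 95.74%

95.74%


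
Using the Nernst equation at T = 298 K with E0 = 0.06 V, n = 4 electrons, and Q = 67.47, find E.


E = E0 - (RT/nF) * ln(Q)
E = 0.06 - (8.314 * 298 / (4 * 96485)) * ln(67.47)
E = 0.033 V

0.033 V


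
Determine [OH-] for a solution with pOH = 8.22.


[OH-] = 10^(-pOH)
[OH-] = 10^(-8.22)
[OH-] = 6.026e-09 M

6.026e-09 M


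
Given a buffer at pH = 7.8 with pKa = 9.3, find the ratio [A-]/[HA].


[A-]/[HA] = 10^(pH - pKa)
= 10^(7.8 - 9.3)
= 0.0316

0.0316


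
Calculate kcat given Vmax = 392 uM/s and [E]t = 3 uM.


kcat = Vmax / [E]t
kcat = 392 / 3
kcat = 130.6667 s^-1

130.6667 s^-1


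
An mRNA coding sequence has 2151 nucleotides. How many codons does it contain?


codons = nucleotides / 3
codons = 2151 / 3 = 717

717


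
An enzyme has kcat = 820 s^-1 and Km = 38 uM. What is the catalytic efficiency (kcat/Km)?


Catalytic efficiency = kcat / Km
= 820 / 38
= 21.5789 uM^-1*s^-1

21.5789 uM^-1*s^-1


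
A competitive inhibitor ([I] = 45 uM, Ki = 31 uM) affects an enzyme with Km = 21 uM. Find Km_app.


Km_app = Km * (1 + [I]/Ki)
Km_app = 21 * (1 + 45/31)
Km_app = 51.4839 uM

51.4839 uM


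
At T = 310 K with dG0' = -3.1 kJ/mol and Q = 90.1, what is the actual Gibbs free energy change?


dG = dG0' + RT * ln(Q) / 1000
dG = -3.1 + 8.314 * 310 * ln(90.1) / 1000
dG = 8.5004 kJ/mol

8.5004 kJ/mol


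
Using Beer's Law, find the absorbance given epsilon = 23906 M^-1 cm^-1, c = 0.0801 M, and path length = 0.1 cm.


A = epsilon * c * l
A = 23906 * 0.0801 * 0.1
A = 191.4871

191.4871


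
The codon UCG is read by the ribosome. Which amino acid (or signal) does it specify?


Standard genetic code lookup.
Codon UCG -> Ser

Ser


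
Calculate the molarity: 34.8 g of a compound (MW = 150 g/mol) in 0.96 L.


C = (mass / MW) / volume
C = (34.8 / 150) / 0.96
C = 0.2417 M

0.2417 M


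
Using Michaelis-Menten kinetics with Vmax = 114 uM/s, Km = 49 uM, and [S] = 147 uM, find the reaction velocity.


v = Vmax * [S] / (Km + [S])
v = 114 * 147 / (49 + 147)
v = 85.5 uM/s

85.5 uM/s


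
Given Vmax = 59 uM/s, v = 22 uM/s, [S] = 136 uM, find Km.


Km = [S] * (Vmax - v) / v
Km = 136 * (59 - 22) / 22
Km = 228.7273 uM

228.7273 uM


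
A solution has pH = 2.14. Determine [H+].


[H+] = 10^(-pH)
[H+] = 10^(-2.14)
[H+] = 0.0072 M

0.0072 M


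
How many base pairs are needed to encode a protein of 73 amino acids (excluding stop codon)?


Each amino acid = 1 codon = 3 bp
bp = 73 * 3 = 219 bp

219 bp


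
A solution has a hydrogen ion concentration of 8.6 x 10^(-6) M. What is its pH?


pH = -log10([H+])
pH = -log10(8.6 x 10^(-6))
pH = 5.0655

5.0655


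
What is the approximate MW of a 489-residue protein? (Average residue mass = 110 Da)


MW = n_residues * 110 Da
MW = 489 * 110
MW = 53790 Da

53790 Da


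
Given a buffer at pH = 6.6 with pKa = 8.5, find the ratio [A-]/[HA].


[A-]/[HA] = 10^(pH - pKa)
= 10^(6.6 - 8.5)
= 0.0126

0.0126


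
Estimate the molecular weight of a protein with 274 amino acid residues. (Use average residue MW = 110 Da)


MW = n_residues * 110 Da
MW = 274 * 110
MW = 30140 Da

30140 Da


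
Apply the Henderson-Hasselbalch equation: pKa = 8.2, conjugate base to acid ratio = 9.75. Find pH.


pH = pKa + log10([A-]/[HA])
pH = 8.2 + log10(9.75)
pH = 9.189

9.189


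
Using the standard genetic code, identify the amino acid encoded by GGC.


Standard genetic code lookup.
Codon GGC -> Gly

Gly


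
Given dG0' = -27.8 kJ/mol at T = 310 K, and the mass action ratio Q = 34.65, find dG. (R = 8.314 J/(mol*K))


dG = dG0' + RT * ln(Q) / 1000
dG = -27.8 + 8.314 * 310 * ln(34.65) / 1000
dG = -18.6626 kJ/mol

-18.6626 kJ/mol


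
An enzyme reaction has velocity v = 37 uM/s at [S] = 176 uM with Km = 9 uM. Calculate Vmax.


Vmax = v * (Km + [S]) / [S]
Vmax = 37 * (9 + 176) / 176
Vmax = 38.892 uM/s

38.892 uM/s


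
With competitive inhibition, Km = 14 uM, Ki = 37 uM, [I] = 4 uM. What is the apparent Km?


Km_app = Km * (1 + [I]/Ki)
Km_app = 14 * (1 + 4/37)
Km_app = 15.5135 uM

15.5135 uM


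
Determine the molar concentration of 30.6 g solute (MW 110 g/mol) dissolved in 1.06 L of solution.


C = (mass / MW) / volume
C = (30.6 / 110) / 1.06
C = 0.2624 M

0.2624 M


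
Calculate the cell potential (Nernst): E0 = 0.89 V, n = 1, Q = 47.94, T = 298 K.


E = E0 - (RT/nF) * ln(Q)
E = 0.89 - (8.314 * 298 / (1 * 96485)) * ln(47.94)
E = 0.7906 V

0.7906 V


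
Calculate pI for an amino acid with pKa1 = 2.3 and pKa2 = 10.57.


pI = (pKa1 + pKa2) / 2
pI = (2.3 + 10.57) / 2
pI = 6.435

6.435


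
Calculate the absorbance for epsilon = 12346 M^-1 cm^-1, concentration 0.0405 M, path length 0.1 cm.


A = epsilon * c * l
A = 12346 * 0.0405 * 0.1
A = 50.0013

50.0013


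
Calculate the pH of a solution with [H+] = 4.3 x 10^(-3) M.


pH = -log10([H+])
pH = -log10(4.3 x 10^(-3))
pH = 2.3665

2.3665


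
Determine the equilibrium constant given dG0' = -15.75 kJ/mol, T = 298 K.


Keq = exp(-dG0 * 1000 / (R * T))
Keq = exp(-(-15.75) * 1000 / (8.314 * 298))
Keq = 576.5316

576.5316


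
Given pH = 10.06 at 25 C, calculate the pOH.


pOH = 14 - pH
pOH = 14 - 10.06
pOH = 3.94

3.94


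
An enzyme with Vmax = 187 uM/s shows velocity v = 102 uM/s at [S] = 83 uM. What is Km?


Km = [S] * (Vmax - v) / v
Km = 83 * (187 - 102) / 102
Km = 69.1667 uM

69.1667 uM


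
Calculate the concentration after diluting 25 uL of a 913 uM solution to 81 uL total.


C2 = C1 * V1 / V2
C2 = 913 * 25 / 81
C2 = 281.7901 uM

281.7901 uM


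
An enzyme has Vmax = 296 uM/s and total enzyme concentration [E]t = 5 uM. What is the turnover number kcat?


kcat = Vmax / [E]t
kcat = 296 / 5
kcat = 59.2 s^-1

59.2 s^-1


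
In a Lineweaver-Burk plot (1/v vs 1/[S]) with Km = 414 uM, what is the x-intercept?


x-intercept = -1/Km
= -1/414
= -0.0024 1/uM

-0.0024 1/uM


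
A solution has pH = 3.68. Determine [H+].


[H+] = 10^(-pH)
[H+] = 10^(-3.68)
[H+] = 2.089e-04 M

2.089e-04 M


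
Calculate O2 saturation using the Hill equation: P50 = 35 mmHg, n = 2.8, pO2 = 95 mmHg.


Y = pO2^n / (P50^n + pO2^n)
Y = 95^2.8 / (35^2.8 + 95^2.8)
Y = 94.25%

94.25%


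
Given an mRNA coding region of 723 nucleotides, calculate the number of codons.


codons = nucleotides / 3
codons = 723 / 3 = 241

241


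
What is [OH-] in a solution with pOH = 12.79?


[OH-] = 10^(-pOH)
[OH-] = 10^(-12.79)
[OH-] = 1.622e-13 M

1.622e-13 M


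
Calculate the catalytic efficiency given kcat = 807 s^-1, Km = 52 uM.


Catalytic efficiency = kcat / Km
= 807 / 52
= 15.5192 uM^-1*s^-1

15.5192 uM^-1*s^-1


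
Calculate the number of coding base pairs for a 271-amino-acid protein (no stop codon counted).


Each amino acid = 1 codon = 3 bp
bp = 271 * 3 = 813 bp

813 bp


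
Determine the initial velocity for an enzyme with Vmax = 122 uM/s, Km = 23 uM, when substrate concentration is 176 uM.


v = Vmax * [S] / (Km + [S])
v = 122 * 176 / (23 + 176)
v = 107.8995 uM/s

107.8995 uM/s


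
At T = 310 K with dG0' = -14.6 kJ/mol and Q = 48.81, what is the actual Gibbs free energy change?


dG = dG0' + RT * ln(Q) / 1000
dG = -14.6 + 8.314 * 310 * ln(48.81) / 1000
dG = -4.5795 kJ/mol

-4.5795 kJ/mol


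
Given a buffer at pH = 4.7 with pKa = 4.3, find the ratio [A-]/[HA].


[A-]/[HA] = 10^(pH - pKa)
= 10^(4.7 - 4.3)
= 2.5119

2.5119


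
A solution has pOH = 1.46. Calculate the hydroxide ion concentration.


[OH-] = 10^(-pOH)
[OH-] = 10^(-1.46)
[OH-] = 0.0347 M

0.0347 M


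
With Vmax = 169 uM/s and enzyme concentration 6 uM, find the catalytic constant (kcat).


kcat = Vmax / [E]t
kcat = 169 / 6
kcat = 28.1667 s^-1

28.1667 s^-1


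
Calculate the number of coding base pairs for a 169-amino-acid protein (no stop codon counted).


Each amino acid = 1 codon = 3 bp
bp = 169 * 3 = 507 bp

507 bp


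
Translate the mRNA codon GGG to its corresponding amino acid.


Standard genetic code lookup.
Codon GGG -> Gly

Gly


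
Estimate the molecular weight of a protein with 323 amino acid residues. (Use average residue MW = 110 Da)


MW = n_residues * 110 Da
MW = 323 * 110
MW = 35530 Da

35530 Da


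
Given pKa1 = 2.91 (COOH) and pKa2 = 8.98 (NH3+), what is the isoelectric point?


pI = (pKa1 + pKa2) / 2
pI = (2.91 + 8.98) / 2
pI = 5.945

5.945


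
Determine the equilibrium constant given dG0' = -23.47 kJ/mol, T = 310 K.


Keq = exp(-dG0 * 1000 / (R * T))
Keq = exp(-(-23.47) * 1000 / (8.314 * 310))
Keq = 9011.7799

9011.7799


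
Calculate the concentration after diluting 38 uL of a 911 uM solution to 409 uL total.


C2 = C1 * V1 / V2
C2 = 911 * 38 / 409
C2 = 84.6406 uM

84.6406 uM


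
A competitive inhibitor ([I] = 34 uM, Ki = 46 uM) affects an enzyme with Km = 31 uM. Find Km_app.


Km_app = Km * (1 + [I]/Ki)
Km_app = 31 * (1 + 34/46)
Km_app = 53.913 uM

53.913 uM


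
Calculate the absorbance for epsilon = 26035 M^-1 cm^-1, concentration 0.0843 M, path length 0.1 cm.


A = epsilon * c * l
A = 26035 * 0.0843 * 0.1
A = 219.4751

219.4751


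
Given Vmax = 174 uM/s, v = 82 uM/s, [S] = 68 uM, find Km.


Km = [S] * (Vmax - v) / v
Km = 68 * (174 - 82) / 82
Km = 76.2927 uM

76.2927 uM


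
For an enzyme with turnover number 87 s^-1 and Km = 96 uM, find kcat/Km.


Catalytic efficiency = kcat / Km
= 87 / 96
= 0.9062 uM^-1*s^-1

0.9062 uM^-1*s^-1


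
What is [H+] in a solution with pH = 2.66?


[H+] = 10^(-pH)
[H+] = 10^(-2.66)
[H+] = 0.0022 M

0.0022 M


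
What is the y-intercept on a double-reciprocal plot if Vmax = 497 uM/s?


y-intercept = 1/Vmax
= 1/497
= 0.002 s/uM

0.002 s/uM


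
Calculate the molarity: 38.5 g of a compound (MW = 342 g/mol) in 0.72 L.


C = (mass / MW) / volume
C = (38.5 / 342) / 0.72
C = 0.1564 M

0.1564 M


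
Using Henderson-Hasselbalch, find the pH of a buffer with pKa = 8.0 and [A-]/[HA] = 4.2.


pH = pKa + log10([A-]/[HA])
pH = 8.0 + log10(4.2)
pH = 8.6232

8.6232


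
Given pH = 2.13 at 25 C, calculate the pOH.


pOH = 14 - pH
pOH = 14 - 2.13
pOH = 11.87

11.87


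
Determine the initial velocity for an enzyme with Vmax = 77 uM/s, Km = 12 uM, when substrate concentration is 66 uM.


v = Vmax * [S] / (Km + [S])
v = 77 * 66 / (12 + 66)
v = 65.1538 uM/s

65.1538 uM/s


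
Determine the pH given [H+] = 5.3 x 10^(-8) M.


pH = -log10([H+])
pH = -log10(5.3 x 10^(-8))
pH = 7.2757

7.2757


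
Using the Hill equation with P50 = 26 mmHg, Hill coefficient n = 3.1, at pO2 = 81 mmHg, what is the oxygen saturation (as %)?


Y = pO2^n / (P50^n + pO2^n)
Y = 81^3.1 / (26^3.1 + 81^3.1)
Y = 97.13%

97.13%


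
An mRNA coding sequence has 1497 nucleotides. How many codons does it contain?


codons = nucleotides / 3
codons = 1497 / 3 = 499

499


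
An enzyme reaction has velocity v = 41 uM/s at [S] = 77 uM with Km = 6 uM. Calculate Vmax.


Vmax = v * (Km + [S]) / [S]
Vmax = 41 * (6 + 77) / 77
Vmax = 44.1948 uM/s

44.1948 uM/s


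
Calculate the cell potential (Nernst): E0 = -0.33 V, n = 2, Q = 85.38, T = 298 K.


E = E0 - (RT/nF) * ln(Q)
E = -0.33 - (8.314 * 298 / (2 * 96485)) * ln(85.38)
E = -0.3871 V

-0.3871 V


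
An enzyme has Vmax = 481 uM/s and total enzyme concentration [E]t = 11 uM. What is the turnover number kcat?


kcat = Vmax / [E]t
kcat = 481 / 11
kcat = 43.7273 s^-1

43.7273 s^-1


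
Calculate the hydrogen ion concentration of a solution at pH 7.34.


[H+] = 10^(-pH)
[H+] = 10^(-7.34)
[H+] = 4.571e-08 M

4.571e-08 M


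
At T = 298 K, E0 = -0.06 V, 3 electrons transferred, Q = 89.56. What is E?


E = E0 - (RT/nF) * ln(Q)
E = -0.06 - (8.314 * 298 / (3 * 96485)) * ln(89.56)
E = -0.0985 V

-0.0985 V


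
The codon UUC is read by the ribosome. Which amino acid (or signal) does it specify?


Standard genetic code lookup.
Codon UUC -> Phe

Phe


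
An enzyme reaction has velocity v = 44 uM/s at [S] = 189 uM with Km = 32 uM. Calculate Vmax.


Vmax = v * (Km + [S]) / [S]
Vmax = 44 * (32 + 189) / 189
Vmax = 51.4497 uM/s

51.4497 uM/s


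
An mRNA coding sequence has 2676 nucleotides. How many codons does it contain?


codons = nucleotides / 3
codons = 2676 / 3 = 892

892


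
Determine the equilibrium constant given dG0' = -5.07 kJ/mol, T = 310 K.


Keq = exp(-dG0 * 1000 / (R * T))
Keq = exp(-(-5.07) * 1000 / (8.314 * 310))
Keq = 7.1502

7.1502


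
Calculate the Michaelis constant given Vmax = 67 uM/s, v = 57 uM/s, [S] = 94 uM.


Km = [S] * (Vmax - v) / v
Km = 94 * (67 - 57) / 57
Km = 16.4912 uM

16.4912 uM


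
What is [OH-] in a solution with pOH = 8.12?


[OH-] = 10^(-pOH)
[OH-] = 10^(-8.12)
[OH-] = 7.586e-09 M

7.586e-09 M


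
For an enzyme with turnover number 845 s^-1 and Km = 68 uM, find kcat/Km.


Catalytic efficiency = kcat / Km
= 845 / 68
= 12.4265 uM^-1*s^-1

12.4265 uM^-1*s^-1


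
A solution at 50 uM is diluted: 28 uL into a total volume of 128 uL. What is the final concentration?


C2 = C1 * V1 / V2
C2 = 50 * 28 / 128
C2 = 10.9375 uM

10.9375 uM


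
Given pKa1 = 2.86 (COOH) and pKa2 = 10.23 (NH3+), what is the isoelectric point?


pI = (pKa1 + pKa2) / 2
pI = (2.86 + 10.23) / 2
pI = 6.545

6.545


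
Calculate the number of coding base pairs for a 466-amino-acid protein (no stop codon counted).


Each amino acid = 1 codon = 3 bp
bp = 466 * 3 = 1398 bp

1398 bp


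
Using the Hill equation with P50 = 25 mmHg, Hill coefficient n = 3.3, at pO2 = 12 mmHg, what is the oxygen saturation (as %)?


Y = pO2^n / (P50^n + pO2^n)
Y = 12^3.3 / (25^3.3 + 12^3.3)
Y = 8.15%

8.15%


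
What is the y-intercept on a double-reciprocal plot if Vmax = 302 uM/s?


y-intercept = 1/Vmax
= 1/302
= 0.0033 s/uM

0.0033 s/uM


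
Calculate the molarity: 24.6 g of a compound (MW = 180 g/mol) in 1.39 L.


C = (mass / MW) / volume
C = (24.6 / 180) / 1.39
C = 0.0983 M

0.0983 M


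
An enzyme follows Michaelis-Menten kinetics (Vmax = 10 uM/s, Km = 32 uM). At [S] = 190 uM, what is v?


v = Vmax * [S] / (Km + [S])
v = 10 * 190 / (32 + 190)
v = 8.5586 uM/s

8.5586 uM/s


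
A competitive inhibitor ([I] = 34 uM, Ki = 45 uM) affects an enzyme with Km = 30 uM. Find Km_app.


Km_app = Km * (1 + [I]/Ki)
Km_app = 30 * (1 + 34/45)
Km_app = 52.6667 uM

52.6667 uM


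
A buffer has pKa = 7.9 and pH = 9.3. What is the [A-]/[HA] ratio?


[A-]/[HA] = 10^(pH - pKa)
= 10^(9.3 - 7.9)
= 25.1189

25.1189


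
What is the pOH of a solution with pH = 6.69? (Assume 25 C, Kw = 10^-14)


pOH = 14 - pH
pOH = 14 - 6.69
pOH = 7.31

7.31


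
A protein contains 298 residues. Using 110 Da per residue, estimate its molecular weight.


MW = n_residues * 110 Da
MW = 298 * 110
MW = 32780 Da

32780 Da


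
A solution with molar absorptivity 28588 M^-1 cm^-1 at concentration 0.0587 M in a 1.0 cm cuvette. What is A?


A = epsilon * c * l
A = 28588 * 0.0587 * 1.0
A = 1678.1156

1678.1156


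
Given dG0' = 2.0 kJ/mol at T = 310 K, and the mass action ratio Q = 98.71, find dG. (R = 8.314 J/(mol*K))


dG = dG0' + RT * ln(Q) / 1000
dG = 2.0 + 8.314 * 310 * ln(98.71) / 1000
dG = 13.8356 kJ/mol

13.8356 kJ/mol


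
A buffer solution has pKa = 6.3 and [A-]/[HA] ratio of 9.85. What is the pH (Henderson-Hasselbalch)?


pH = pKa + log10([A-]/[HA])
pH = 6.3 + log10(9.85)
pH = 7.2934

7.2934


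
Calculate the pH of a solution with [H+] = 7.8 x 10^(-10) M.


pH = -log10([H+])
pH = -log10(7.8 x 10^(-10))
pH = 9.1079

9.1079


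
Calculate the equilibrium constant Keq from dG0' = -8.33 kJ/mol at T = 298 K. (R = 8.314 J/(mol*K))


Keq = exp(-dG0 * 1000 / (R * T))
Keq = exp(-(-8.33) * 1000 / (8.314 * 298))
Keq = 28.8515

28.8515


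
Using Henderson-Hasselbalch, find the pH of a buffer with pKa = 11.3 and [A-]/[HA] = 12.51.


pH = pKa + log10([A-]/[HA])
pH = 11.3 + log10(12.51)
pH = 12.3973

12.3973


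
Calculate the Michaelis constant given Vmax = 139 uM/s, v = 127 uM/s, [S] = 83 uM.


Km = [S] * (Vmax - v) / v
Km = 83 * (139 - 127) / 127
Km = 7.8425 uM

7.8425 uM


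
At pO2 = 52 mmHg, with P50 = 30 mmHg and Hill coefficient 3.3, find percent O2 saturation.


Y = pO2^n / (P50^n + pO2^n)
Y = 52^3.3 / (30^3.3 + 52^3.3)
Y = 86.0%

86.0%


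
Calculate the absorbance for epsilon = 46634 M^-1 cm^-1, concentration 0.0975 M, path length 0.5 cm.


A = epsilon * c * l
A = 46634 * 0.0975 * 0.5
A = 2273.4075

2273.4075
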